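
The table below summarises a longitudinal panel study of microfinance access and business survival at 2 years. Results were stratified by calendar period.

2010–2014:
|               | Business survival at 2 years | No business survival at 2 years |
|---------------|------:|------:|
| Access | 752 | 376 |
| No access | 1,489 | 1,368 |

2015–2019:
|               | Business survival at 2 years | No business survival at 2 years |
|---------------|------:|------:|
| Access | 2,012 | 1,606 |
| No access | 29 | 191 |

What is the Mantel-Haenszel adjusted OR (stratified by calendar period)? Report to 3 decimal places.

2.347

OR_MH = Σ(aᵢdᵢ/nᵢ) / Σ(bᵢcᵢ/nᵢ), where nᵢ is the stratum total.
Stratum 1 (2010–2014): n = 3985; a·d/n = 752·1368/3985 = 258.1521; b·c/n = 376·1489/3985 = 140.4928
Stratum 2 (2015–2019): n = 3838; a·d/n = 2012·191/3838 = 100.1282; b·c/n = 1606·29/3838 = 12.1350
OR_MH = (258.1521 + 100.1282) / (140.4928 + 12.1350) = 358.2803 / 152.6278 = 2.34741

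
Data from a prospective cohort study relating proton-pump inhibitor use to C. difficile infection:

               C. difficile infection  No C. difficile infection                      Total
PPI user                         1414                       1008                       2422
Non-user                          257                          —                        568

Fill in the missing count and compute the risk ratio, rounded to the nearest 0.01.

1.29

The missing cell is in the unexposed row: 568 − 257 = 311.
So a = 1414, b = 1008, c = 257, d = 311.
RR = [a/(a+b)] / [c/(c+d)] = (1414/2422) / (257/568) = 0.58382/0.45246 = 1.29030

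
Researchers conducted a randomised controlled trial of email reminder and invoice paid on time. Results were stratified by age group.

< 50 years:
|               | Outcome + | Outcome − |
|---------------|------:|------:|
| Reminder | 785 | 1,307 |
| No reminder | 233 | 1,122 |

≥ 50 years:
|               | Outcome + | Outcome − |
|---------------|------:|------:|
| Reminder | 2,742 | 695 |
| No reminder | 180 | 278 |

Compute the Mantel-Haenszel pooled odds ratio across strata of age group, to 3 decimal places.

OR_MH = Σ(aᵢdᵢ/nᵢ) / Σ(bᵢcᵢ/nᵢ), where nᵢ is the stratum total.
Stratum 1 (< 50 years): n = 3447; a·d/n = 785·1122/3447 = 255.5178; b·c/n = 1307·233/3447 = 88.3467
Stratum 2 (≥ 50 years): n = 3895; a·d/n = 2742·278/3895 = 195.7063; b·c/n = 695·180/3895 = 32.1181
OR_MH = (255.5178 + 195.7063) / (88.3467 + 32.1181) = 451.2241 / 120.4648 = 3.74569

3.746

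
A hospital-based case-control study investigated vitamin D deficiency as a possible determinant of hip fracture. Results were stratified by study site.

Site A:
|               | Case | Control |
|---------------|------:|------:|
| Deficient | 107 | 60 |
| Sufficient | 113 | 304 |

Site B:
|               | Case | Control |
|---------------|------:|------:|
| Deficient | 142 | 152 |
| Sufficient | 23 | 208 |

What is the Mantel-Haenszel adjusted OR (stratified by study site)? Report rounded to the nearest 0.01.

OR_MH = Σ(aᵢdᵢ/nᵢ) / Σ(bᵢcᵢ/nᵢ), where nᵢ is the stratum total.
Stratum 1 (Site A): n = 584; a·d/n = 107·304/584 = 55.6986; b·c/n = 60·113/584 = 11.6096
Stratum 2 (Site B): n = 525; a·d/n = 142·208/525 = 56.2590; b·c/n = 152·23/525 = 6.6590
OR_MH = (55.6986 + 56.2590) / (11.6096 + 6.6590) = 111.9577 / 18.2686 = 6.12841

6.13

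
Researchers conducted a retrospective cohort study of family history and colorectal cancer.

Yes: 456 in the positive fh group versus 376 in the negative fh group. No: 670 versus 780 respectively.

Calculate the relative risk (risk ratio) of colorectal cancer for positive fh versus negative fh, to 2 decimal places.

From the description: a = 456, b = 670, c = 376, d = 780.
Risk in exposed = 456/1126 = 0.40497; risk in unexposed = 376/1156 = 0.32526.
RR = 0.40497 / 0.32526 = 1.24508
The risk among the exposed is 1.25 times that among the unexposed.

1.25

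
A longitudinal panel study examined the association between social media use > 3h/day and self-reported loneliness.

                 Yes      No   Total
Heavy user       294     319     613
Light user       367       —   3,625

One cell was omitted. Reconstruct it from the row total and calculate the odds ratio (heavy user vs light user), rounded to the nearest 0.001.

The missing cell is in the unexposed row: 3625 − 367 = 3258.
So a = 294, b = 319, c = 367, d = 3258.
OR = (a·d)/(b·c) = (294 × 3258) / (319 × 367) = 957852 / 117073 = 8.18166

8.182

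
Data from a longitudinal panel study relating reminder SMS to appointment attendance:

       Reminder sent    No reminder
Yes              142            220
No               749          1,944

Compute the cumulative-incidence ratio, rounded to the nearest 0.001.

Reading the table with exposure as columns: a = 142 (Reminder sent, case), b = 749 (Reminder sent, non-case), c = 220 (No reminder, case), d = 1944.
Risk in exposed = 142/891 = 0.15937; risk in unexposed = 220/2164 = 0.10166.
RR = 0.15937 / 0.10166 = 1.56764
The risk among the exposed is 1.57 times that among the unexposed.

1.568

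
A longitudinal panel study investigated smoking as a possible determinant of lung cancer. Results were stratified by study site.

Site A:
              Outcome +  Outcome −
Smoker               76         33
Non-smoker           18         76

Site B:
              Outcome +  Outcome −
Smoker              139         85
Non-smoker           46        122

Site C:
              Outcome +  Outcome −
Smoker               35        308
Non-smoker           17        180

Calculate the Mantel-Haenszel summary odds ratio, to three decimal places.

3.690

OR_MH = Σ(aᵢdᵢ/nᵢ) / Σ(bᵢcᵢ/nᵢ), where nᵢ is the stratum total.
Stratum 1 (Site A): n = 203; a·d/n = 76·76/203 = 28.4532; b·c/n = 33·18/203 = 2.9261
Stratum 2 (Site B): n = 392; a·d/n = 139·122/392 = 43.2602; b·c/n = 85·46/392 = 9.9745
Stratum 3 (Site C): n = 540; a·d/n = 35·180/540 = 11.6667; b·c/n = 308·17/540 = 9.6963
OR_MH = (28.4532 + 43.2602 + 11.6667) / (2.9261 + 9.9745 + 9.6963) = 83.3801 / 22.5969 = 3.68989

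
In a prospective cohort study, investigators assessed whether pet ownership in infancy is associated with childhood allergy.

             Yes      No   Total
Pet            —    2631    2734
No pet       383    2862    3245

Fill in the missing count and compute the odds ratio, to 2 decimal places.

0.29

The missing cell is in the exposed row: 2734 − 2631 = 103.
So a = 103, b = 2631, c = 383, d = 2862.
OR = (a·d)/(b·c) = (103 × 2862) / (2631 × 383) = 294786 / 1007673 = 0.29254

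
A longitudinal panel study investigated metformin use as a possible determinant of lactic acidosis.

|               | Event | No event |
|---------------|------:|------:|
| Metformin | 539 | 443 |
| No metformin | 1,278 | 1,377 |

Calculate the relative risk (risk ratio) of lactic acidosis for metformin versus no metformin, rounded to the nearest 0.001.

Cells: a = 539, b = 443, c = 1278, d = 1377.
Risk in exposed = 539/982 = 0.54888; risk in unexposed = 1278/2655 = 0.48136.
RR = 0.54888 / 0.48136 = 1.14028
The risk among the exposed is 1.14 times that among the unexposed.

1.140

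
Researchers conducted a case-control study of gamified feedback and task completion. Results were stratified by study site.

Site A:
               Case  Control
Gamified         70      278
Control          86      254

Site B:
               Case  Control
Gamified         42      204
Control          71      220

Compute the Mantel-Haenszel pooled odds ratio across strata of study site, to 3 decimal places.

OR_MH = Σ(aᵢdᵢ/nᵢ) / Σ(bᵢcᵢ/nᵢ), where nᵢ is the stratum total.
Stratum 1 (Site A): n = 688; a·d/n = 70·254/688 = 25.8430; b·c/n = 278·86/688 = 34.7500
Stratum 2 (Site B): n = 537; a·d/n = 42·220/537 = 17.2067; b·c/n = 204·71/537 = 26.9721
OR_MH = (25.8430 + 17.2067) / (34.7500 + 26.9721) = 43.0497 / 61.7221 = 0.69748

0.697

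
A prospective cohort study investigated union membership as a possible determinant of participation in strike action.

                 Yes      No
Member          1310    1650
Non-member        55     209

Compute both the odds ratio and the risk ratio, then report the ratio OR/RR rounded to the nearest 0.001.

Cells: a = 1310, b = 1650, c = 55, d = 209.
OR = (1310·209)/(1650·55) = 273790/90750 = 3.01697
Risk in exposed = 1310/2960 = 0.44257; risk in unexposed = 55/264 = 0.20833; RR = 2.12432
OR/RR = 3.01697 / 2.12432 = 1.42020
The outcome is not rare, so the OR lies further from 1 than the RR.

1.420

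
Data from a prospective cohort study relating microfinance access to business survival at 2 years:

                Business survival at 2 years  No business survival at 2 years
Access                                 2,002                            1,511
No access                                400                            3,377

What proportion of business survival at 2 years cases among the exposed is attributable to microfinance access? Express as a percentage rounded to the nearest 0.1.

Cells: a = 2002, b = 1511, c = 400, d = 3377.
Risk in exposed = 2002/3513 = 0.56988; risk in unexposed = 400/3777 = 0.10590.
RR = 0.56988/0.10590 = 5.38112
AR% = (RR − 1)/RR × 100 = (5.38112 − 1)/5.38112 × 100 = 81.4165%

81.4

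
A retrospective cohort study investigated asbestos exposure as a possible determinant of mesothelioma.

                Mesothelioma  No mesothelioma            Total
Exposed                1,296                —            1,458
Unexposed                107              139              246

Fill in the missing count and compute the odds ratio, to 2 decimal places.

10.39

The missing cell is in the exposed row: 1458 − 1296 = 162.
So a = 1296, b = 162, c = 107, d = 139.
OR = (a·d)/(b·c) = (1296 × 139) / (162 × 107) = 180144 / 17334 = 10.39252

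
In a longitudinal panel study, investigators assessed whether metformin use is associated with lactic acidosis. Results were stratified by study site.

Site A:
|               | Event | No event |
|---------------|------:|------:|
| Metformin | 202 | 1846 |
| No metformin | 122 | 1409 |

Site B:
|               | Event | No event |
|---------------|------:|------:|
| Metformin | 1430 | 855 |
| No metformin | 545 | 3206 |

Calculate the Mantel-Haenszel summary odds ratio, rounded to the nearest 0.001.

OR_MH = Σ(aᵢdᵢ/nᵢ) / Σ(bᵢcᵢ/nᵢ), where nᵢ is the stratum total.
Stratum 1 (Site A): n = 3579; a·d/n = 202·1409/3579 = 79.5244; b·c/n = 1846·122/3579 = 62.9260
Stratum 2 (Site B): n = 6036; a·d/n = 1430·3206/6036 = 759.5394; b·c/n = 855·545/6036 = 77.1993
OR_MH = (79.5244 + 759.5394) / (62.9260 + 77.1993) = 839.0639 / 140.1253 = 5.98796

5.988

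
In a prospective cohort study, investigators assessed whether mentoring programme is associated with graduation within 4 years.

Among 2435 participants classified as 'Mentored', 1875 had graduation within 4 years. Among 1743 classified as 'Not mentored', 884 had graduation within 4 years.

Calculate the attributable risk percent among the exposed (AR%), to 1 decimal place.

34.1

From the description: a = 1875, b = 560, c = 884, d = 859.
Risk in exposed = 1875/2435 = 0.77002; risk in unexposed = 884/1743 = 0.50717.
RR = 0.77002/0.50717 = 1.51826
AR% = (RR − 1)/RR × 100 = (1.51826 − 1)/1.51826 × 100 = 34.1353%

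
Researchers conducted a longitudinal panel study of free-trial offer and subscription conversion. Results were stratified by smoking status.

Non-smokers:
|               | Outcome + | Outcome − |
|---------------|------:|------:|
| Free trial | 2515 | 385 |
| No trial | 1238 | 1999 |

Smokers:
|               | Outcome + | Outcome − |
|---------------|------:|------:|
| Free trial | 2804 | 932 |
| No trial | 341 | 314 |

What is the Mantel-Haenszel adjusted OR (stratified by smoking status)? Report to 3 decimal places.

6.796

OR_MH = Σ(aᵢdᵢ/nᵢ) / Σ(bᵢcᵢ/nᵢ), where nᵢ is the stratum total.
Stratum 1 (Non-smokers): n = 6137; a·d/n = 2515·1999/6137 = 819.2089; b·c/n = 385·1238/6137 = 77.6650
Stratum 2 (Smokers): n = 4391; a·d/n = 2804·314/4391 = 200.5138; b·c/n = 932·341/4391 = 72.3780
OR_MH = (819.2089 + 200.5138) / (77.6650 + 72.3780) = 1019.7227 / 150.0430 = 6.79620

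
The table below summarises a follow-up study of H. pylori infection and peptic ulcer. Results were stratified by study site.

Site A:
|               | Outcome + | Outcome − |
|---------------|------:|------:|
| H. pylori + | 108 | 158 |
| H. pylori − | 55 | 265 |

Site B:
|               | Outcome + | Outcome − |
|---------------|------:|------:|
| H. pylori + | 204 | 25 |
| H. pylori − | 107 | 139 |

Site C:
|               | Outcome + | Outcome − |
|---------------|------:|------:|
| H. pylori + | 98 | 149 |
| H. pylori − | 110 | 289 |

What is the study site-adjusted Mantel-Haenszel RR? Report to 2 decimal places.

RR_MH = Σ(aᵢ·n₀ᵢ/nᵢ) / Σ(cᵢ·n₁ᵢ/nᵢ), with n₁ᵢ = aᵢ+bᵢ (exposed), n₀ᵢ = cᵢ+dᵢ (unexposed), nᵢ = n₁ᵢ+n₀ᵢ.
Stratum 1 (Site A): n₁ = 266, n₀ = 320, n = 586; a·n₀/n = 108·320/586 = 58.9761; c·n₁/n = 55·266/586 = 24.9659
Stratum 2 (Site B): n₁ = 229, n₀ = 246, n = 475; a·n₀/n = 204·246/475 = 105.6505; c·n₁/n = 107·229/475 = 51.5853
Stratum 3 (Site C): n₁ = 247, n₀ = 399, n = 646; a·n₀/n = 98·399/646 = 60.5294; c·n₁/n = 110·247/646 = 42.0588
RR_MH = (58.9761 + 105.6505 + 60.5294) / (24.9659 + 51.5853 + 42.0588) = 225.1560 / 118.6100 = 1.89829

1.90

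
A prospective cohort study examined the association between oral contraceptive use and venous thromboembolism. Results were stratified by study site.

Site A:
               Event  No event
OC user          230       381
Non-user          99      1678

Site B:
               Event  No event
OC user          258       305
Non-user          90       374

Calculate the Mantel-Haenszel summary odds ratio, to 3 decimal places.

OR_MH = Σ(aᵢdᵢ/nᵢ) / Σ(bᵢcᵢ/nᵢ), where nᵢ is the stratum total.
Stratum 1 (Site A): n = 2388; a·d/n = 230·1678/2388 = 161.6164; b·c/n = 381·99/2388 = 15.7952
Stratum 2 (Site B): n = 1027; a·d/n = 258·374/1027 = 93.9552; b·c/n = 305·90/1027 = 26.7283
OR_MH = (161.6164 + 93.9552) / (15.7952 + 26.7283) = 255.5716 / 42.5236 = 6.01012

6.010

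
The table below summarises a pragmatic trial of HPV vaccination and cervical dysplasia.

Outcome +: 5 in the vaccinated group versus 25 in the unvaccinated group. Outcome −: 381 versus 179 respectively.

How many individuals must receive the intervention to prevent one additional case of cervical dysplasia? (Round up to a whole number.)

Risk in treated group = 5/386 = 0.01295; risk in control = 25/204 = 0.12255.
Absolute risk reduction = 0.12255 − 0.01295 = 0.10960
NNT = 1 / ARR = 1 / 0.10960 = 9.124 → round up → 10

10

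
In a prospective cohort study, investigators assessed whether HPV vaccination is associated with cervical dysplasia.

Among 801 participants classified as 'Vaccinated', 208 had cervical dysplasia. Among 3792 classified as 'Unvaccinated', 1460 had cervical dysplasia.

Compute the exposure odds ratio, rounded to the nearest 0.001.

0.560

From the description: a = 208, b = 593, c = 1460, d = 2332.
OR = (a·d)/(b·c) = (208 × 2332) / (593 × 1460) = 485056 / 865780 = 0.56025
Exposure is associated with lower odds of cervical dysplasia (OR = 0.56 < 1).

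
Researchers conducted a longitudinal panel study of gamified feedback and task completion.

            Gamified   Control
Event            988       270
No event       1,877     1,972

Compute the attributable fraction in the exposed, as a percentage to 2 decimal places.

65.08

Reading the table with exposure as columns: a = 988 (Gamified, case), b = 1877 (Gamified, non-case), c = 270 (Control, case), d = 1972.
Risk in exposed = 988/2865 = 0.34485; risk in unexposed = 270/2242 = 0.12043.
RR = 0.34485/0.12043 = 2.86355
AR% = (RR − 1)/RR × 100 = (2.86355 − 1)/2.86355 × 100 = 65.0783%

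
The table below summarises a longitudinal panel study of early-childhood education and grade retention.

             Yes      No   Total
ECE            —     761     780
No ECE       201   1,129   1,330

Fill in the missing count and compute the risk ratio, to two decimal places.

0.16

The missing cell is in the exposed row: 780 − 761 = 19.
So a = 19, b = 761, c = 201, d = 1129.
RR = [a/(a+b)] / [c/(c+d)] = (19/780) / (201/1330) = 0.02436/0.15113 = 0.16118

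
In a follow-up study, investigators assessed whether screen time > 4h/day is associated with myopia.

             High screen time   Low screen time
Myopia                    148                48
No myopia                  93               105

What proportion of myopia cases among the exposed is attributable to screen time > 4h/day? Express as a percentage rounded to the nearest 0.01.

Reading the table with exposure as columns: a = 148 (High screen time, case), b = 93 (High screen time, non-case), c = 48 (Low screen time, case), d = 105.
Risk in exposed = 148/241 = 0.61411; risk in unexposed = 48/153 = 0.31373.
RR = 0.61411/0.31373 = 1.95747
AR% = (RR − 1)/RR × 100 = (1.95747 − 1)/1.95747 × 100 = 48.9136%

48.91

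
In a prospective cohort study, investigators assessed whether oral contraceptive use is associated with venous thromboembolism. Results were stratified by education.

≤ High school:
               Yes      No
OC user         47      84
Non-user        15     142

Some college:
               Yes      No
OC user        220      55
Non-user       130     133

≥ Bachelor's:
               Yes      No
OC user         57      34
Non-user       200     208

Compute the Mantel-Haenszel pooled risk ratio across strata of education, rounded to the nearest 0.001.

RR_MH = Σ(aᵢ·n₀ᵢ/nᵢ) / Σ(cᵢ·n₁ᵢ/nᵢ), with n₁ᵢ = aᵢ+bᵢ (exposed), n₀ᵢ = cᵢ+dᵢ (unexposed), nᵢ = n₁ᵢ+n₀ᵢ.
Stratum 1 (≤ High school): n₁ = 131, n₀ = 157, n = 288; a·n₀/n = 47·157/288 = 25.6215; c·n₁/n = 15·131/288 = 6.8229
Stratum 2 (Some college): n₁ = 275, n₀ = 263, n = 538; a·n₀/n = 220·263/538 = 107.5465; c·n₁/n = 130·275/538 = 66.4498
Stratum 3 (≥ Bachelor's): n₁ = 91, n₀ = 408, n = 499; a·n₀/n = 57·408/499 = 46.6052; c·n₁/n = 200·91/499 = 36.4729
RR_MH = (25.6215 + 107.5465 + 46.6052) / (6.8229 + 66.4498 + 36.4729) = 179.7732 / 109.7457 = 1.63809

1.638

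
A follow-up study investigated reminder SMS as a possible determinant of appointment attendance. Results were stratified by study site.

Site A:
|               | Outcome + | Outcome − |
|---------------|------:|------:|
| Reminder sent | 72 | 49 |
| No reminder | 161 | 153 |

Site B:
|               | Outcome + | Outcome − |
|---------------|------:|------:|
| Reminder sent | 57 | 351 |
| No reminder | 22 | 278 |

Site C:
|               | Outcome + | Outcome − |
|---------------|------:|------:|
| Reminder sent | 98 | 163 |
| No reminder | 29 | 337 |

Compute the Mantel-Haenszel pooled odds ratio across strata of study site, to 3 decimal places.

OR_MH = Σ(aᵢdᵢ/nᵢ) / Σ(bᵢcᵢ/nᵢ), where nᵢ is the stratum total.
Stratum 1 (Site A): n = 435; a·d/n = 72·153/435 = 25.3241; b·c/n = 49·161/435 = 18.1356
Stratum 2 (Site B): n = 708; a·d/n = 57·278/708 = 22.3814; b·c/n = 351·22/708 = 10.9068
Stratum 3 (Site C): n = 627; a·d/n = 98·337/627 = 52.6730; b·c/n = 163·29/627 = 7.5391
OR_MH = (25.3241 + 22.3814 + 52.6730) / (18.1356 + 10.9068 + 7.5391) = 100.3785 / 36.5815 = 2.74397

2.744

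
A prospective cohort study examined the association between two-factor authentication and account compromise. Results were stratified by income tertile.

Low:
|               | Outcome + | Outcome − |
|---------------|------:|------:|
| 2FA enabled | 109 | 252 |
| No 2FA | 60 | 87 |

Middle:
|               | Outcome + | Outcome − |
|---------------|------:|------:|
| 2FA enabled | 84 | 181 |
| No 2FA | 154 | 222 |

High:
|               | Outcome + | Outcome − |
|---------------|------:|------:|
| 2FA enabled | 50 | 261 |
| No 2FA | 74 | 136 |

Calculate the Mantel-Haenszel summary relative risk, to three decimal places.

0.671

RR_MH = Σ(aᵢ·n₀ᵢ/nᵢ) / Σ(cᵢ·n₁ᵢ/nᵢ), with n₁ᵢ = aᵢ+bᵢ (exposed), n₀ᵢ = cᵢ+dᵢ (unexposed), nᵢ = n₁ᵢ+n₀ᵢ.
Stratum 1 (Low): n₁ = 361, n₀ = 147, n = 508; a·n₀/n = 109·147/508 = 31.5413; c·n₁/n = 60·361/508 = 42.6378
Stratum 2 (Middle): n₁ = 265, n₀ = 376, n = 641; a·n₀/n = 84·376/641 = 49.2730; c·n₁/n = 154·265/641 = 63.6661
Stratum 3 (High): n₁ = 311, n₀ = 210, n = 521; a·n₀/n = 50·210/521 = 20.1536; c·n₁/n = 74·311/521 = 44.1727
RR_MH = (31.5413 + 49.2730 + 20.1536) / (42.6378 + 63.6661 + 44.1727) = 100.9679 / 150.4767 = 0.67099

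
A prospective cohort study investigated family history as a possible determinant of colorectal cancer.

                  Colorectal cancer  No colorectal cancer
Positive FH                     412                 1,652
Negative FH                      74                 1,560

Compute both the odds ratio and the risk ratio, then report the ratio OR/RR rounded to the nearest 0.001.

Cells: a = 412, b = 1652, c = 74, d = 1560.
OR = (412·1560)/(1652·74) = 642720/122248 = 5.25751
Risk in exposed = 412/2064 = 0.19961; risk in unexposed = 74/1634 = 0.04529; RR = 4.40766
OR/RR = 5.25751 / 4.40766 = 1.19281
The outcome is not rare, so the OR lies further from 1 than the RR.

1.193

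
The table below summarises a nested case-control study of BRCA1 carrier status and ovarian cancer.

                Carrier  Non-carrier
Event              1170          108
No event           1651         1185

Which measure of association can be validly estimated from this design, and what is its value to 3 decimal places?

Reading the table with exposure as columns: a = 1170 (Carrier, case), b = 1651 (Carrier, non-case), c = 108 (Non-carrier, case), d = 1185.
This is a nested case-control study: participants were sampled on outcome status, so risks in the source population cannot be estimated directly — relative risk is not valid here. The odds ratio is the appropriate measure.
OR = (a·d)/(b·c) = (1170 × 1185) / (1651 × 108) = 1386450 / 178308 = 7.77559

7.776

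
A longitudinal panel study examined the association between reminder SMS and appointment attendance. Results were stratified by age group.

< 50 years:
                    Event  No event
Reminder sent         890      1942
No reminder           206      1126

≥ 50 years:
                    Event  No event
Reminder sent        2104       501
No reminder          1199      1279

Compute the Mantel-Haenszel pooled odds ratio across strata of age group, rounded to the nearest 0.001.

OR_MH = Σ(aᵢdᵢ/nᵢ) / Σ(bᵢcᵢ/nᵢ), where nᵢ is the stratum total.
Stratum 1 (< 50 years): n = 4164; a·d/n = 890·1126/4164 = 240.6676; b·c/n = 1942·206/4164 = 96.0740
Stratum 2 (≥ 50 years): n = 5083; a·d/n = 2104·1279/5083 = 529.4149; b·c/n = 501·1199/5083 = 118.1780
OR_MH = (240.6676 + 529.4149) / (96.0740 + 118.1780) = 770.0825 / 214.2520 = 3.59428

3.594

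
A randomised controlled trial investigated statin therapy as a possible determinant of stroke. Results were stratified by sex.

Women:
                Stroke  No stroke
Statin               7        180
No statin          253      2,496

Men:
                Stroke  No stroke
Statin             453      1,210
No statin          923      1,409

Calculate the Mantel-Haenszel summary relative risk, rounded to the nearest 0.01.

0.68

RR_MH = Σ(aᵢ·n₀ᵢ/nᵢ) / Σ(cᵢ·n₁ᵢ/nᵢ), with n₁ᵢ = aᵢ+bᵢ (exposed), n₀ᵢ = cᵢ+dᵢ (unexposed), nᵢ = n₁ᵢ+n₀ᵢ.
Stratum 1 (Women): n₁ = 187, n₀ = 2749, n = 2936; a·n₀/n = 7·2749/2936 = 6.5542; c·n₁/n = 253·187/2936 = 16.1141
Stratum 2 (Men): n₁ = 1663, n₀ = 2332, n = 3995; a·n₀/n = 453·2332/3995 = 264.4295; c·n₁/n = 923·1663/3995 = 384.2175
RR_MH = (6.5542 + 264.4295) / (16.1141 + 384.2175) = 270.9837 / 400.3316 = 0.67690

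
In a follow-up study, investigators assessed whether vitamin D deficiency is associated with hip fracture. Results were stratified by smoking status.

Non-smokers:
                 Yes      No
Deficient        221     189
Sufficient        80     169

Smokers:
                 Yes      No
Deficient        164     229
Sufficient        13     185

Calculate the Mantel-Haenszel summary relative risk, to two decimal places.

2.37

RR_MH = Σ(aᵢ·n₀ᵢ/nᵢ) / Σ(cᵢ·n₁ᵢ/nᵢ), with n₁ᵢ = aᵢ+bᵢ (exposed), n₀ᵢ = cᵢ+dᵢ (unexposed), nᵢ = n₁ᵢ+n₀ᵢ.
Stratum 1 (Non-smokers): n₁ = 410, n₀ = 249, n = 659; a·n₀/n = 221·249/659 = 83.5038; c·n₁/n = 80·410/659 = 49.7724
Stratum 2 (Smokers): n₁ = 393, n₀ = 198, n = 591; a·n₀/n = 164·198/591 = 54.9442; c·n₁/n = 13·393/591 = 8.6447
RR_MH = (83.5038 + 54.9442) / (49.7724 + 8.6447) = 138.4480 / 58.4171 = 2.36999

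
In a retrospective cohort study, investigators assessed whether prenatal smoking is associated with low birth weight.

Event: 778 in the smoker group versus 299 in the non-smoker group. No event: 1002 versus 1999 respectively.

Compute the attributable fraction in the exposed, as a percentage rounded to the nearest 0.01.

From the description: a = 778, b = 1002, c = 299, d = 1999.
Risk in exposed = 778/1780 = 0.43708; risk in unexposed = 299/2298 = 0.13011.
RR = 0.43708/0.13011 = 3.35922
AR% = (RR − 1)/RR × 100 = (3.35922 − 1)/3.35922 × 100 = 70.2312%

70.23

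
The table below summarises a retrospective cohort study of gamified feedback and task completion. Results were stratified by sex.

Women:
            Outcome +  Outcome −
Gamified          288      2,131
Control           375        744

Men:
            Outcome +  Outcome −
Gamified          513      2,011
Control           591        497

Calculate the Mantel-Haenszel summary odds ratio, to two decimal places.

OR_MH = Σ(aᵢdᵢ/nᵢ) / Σ(bᵢcᵢ/nᵢ), where nᵢ is the stratum total.
Stratum 1 (Women): n = 3538; a·d/n = 288·744/3538 = 60.5630; b·c/n = 2131·375/3538 = 225.8691
Stratum 2 (Men): n = 3612; a·d/n = 513·497/3612 = 70.5872; b·c/n = 2011·591/3612 = 329.0424
OR_MH = (60.5630 + 70.5872) / (225.8691 + 329.0424) = 131.1502 / 554.9115 = 0.23634

0.24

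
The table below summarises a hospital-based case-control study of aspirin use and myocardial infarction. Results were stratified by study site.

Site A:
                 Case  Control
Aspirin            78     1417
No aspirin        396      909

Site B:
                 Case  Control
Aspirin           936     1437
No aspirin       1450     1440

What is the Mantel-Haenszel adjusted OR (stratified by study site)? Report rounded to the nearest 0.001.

OR_MH = Σ(aᵢdᵢ/nᵢ) / Σ(bᵢcᵢ/nᵢ), where nᵢ is the stratum total.
Stratum 1 (Site A): n = 2800; a·d/n = 78·909/2800 = 25.3221; b·c/n = 1417·396/2800 = 200.4043
Stratum 2 (Site B): n = 5263; a·d/n = 936·1440/5263 = 256.0973; b·c/n = 1437·1450/5263 = 395.9054
OR_MH = (25.3221 + 256.0973) / (200.4043 + 395.9054) = 281.4194 / 596.3097 = 0.47194

0.472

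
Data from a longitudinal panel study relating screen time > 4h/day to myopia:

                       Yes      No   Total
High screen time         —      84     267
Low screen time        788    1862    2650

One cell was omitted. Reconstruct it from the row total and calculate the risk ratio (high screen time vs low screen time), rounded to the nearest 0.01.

2.30

The missing cell is in the exposed row: 267 − 84 = 183.
So a = 183, b = 84, c = 788, d = 1862.
RR = [a/(a+b)] / [c/(c+d)] = (183/267) / (788/2650) = 0.68539/0.29736 = 2.30494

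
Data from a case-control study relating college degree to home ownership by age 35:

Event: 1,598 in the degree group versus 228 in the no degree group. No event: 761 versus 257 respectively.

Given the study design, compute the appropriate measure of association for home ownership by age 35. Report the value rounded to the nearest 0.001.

2.367

From the description: a = 1598, b = 761, c = 228, d = 257.
This is a case-control study: participants were sampled on outcome status, so risks in the source population cannot be estimated directly — relative risk is not valid here. The odds ratio is the appropriate measure.
OR = (a·d)/(b·c) = (1598 × 257) / (761 × 228) = 410686 / 173508 = 2.36696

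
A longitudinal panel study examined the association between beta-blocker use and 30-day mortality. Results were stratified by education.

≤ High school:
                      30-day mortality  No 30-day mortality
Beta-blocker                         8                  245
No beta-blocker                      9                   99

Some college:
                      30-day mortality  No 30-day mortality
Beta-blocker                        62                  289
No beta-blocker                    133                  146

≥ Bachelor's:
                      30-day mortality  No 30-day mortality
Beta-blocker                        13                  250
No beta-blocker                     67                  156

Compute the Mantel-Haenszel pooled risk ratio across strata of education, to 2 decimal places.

0.31

RR_MH = Σ(aᵢ·n₀ᵢ/nᵢ) / Σ(cᵢ·n₁ᵢ/nᵢ), with n₁ᵢ = aᵢ+bᵢ (exposed), n₀ᵢ = cᵢ+dᵢ (unexposed), nᵢ = n₁ᵢ+n₀ᵢ.
Stratum 1 (≤ High school): n₁ = 253, n₀ = 108, n = 361; a·n₀/n = 8·108/361 = 2.3934; c·n₁/n = 9·253/361 = 6.3075
Stratum 2 (Some college): n₁ = 351, n₀ = 279, n = 630; a·n₀/n = 62·279/630 = 27.4571; c·n₁/n = 133·351/630 = 74.1000
Stratum 3 (≥ Bachelor's): n₁ = 263, n₀ = 223, n = 486; a·n₀/n = 13·223/486 = 5.9650; c·n₁/n = 67·263/486 = 36.2572
RR_MH = (2.3934 + 27.4571 + 5.9650) / (6.3075 + 74.1000 + 36.2572) = 35.8155 / 116.6647 = 0.30700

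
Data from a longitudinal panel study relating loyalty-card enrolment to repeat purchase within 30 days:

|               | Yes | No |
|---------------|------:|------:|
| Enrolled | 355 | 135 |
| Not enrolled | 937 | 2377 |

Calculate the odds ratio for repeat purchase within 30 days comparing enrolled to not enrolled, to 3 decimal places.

6.671

Cells: a = 355, b = 135, c = 937, d = 2377.
OR = (a·d)/(b·c) = (355 × 2377) / (135 × 937) = 843835 / 126495 = 6.67090
The odds of repeat purchase within 30 days are about 6.67 times as high in the enrolled group.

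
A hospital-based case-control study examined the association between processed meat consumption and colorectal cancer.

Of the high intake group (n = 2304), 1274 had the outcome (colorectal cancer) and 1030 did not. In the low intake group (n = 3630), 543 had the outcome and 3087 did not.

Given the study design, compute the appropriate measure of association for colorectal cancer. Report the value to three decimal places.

From the description: a = 1274, b = 1030, c = 543, d = 3087.
This is a hospital-based case-control study: participants were sampled on outcome status, so risks in the source population cannot be estimated directly — relative risk is not valid here. The odds ratio is the appropriate measure.
OR = (a·d)/(b·c) = (1274 × 3087) / (1030 × 543) = 3932838 / 559290 = 7.03184

7.032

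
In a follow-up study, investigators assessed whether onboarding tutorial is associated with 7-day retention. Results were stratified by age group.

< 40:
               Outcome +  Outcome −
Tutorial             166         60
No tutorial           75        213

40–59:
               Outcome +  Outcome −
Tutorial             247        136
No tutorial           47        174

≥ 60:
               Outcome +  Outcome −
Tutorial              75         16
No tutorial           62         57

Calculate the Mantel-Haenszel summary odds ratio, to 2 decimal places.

OR_MH = Σ(aᵢdᵢ/nᵢ) / Σ(bᵢcᵢ/nᵢ), where nᵢ is the stratum total.
Stratum 1 (< 40): n = 514; a·d/n = 166·213/514 = 68.7899; b·c/n = 60·75/514 = 8.7549
Stratum 2 (40–59): n = 604; a·d/n = 247·174/604 = 71.1556; b·c/n = 136·47/604 = 10.5828
Stratum 3 (≥ 60): n = 210; a·d/n = 75·57/210 = 20.3571; b·c/n = 16·62/210 = 4.7238
OR_MH = (68.7899 + 71.1556 + 20.3571) / (8.7549 + 10.5828 + 4.7238) = 160.3027 / 24.0615 = 6.66222

6.66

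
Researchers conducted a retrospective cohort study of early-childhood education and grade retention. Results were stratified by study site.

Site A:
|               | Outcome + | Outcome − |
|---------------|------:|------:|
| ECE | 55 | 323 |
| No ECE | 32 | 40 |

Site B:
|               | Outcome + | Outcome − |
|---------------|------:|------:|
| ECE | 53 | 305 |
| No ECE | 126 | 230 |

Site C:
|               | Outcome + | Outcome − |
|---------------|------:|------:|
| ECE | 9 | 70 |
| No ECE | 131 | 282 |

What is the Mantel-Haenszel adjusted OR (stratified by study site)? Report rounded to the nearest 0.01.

OR_MH = Σ(aᵢdᵢ/nᵢ) / Σ(bᵢcᵢ/nᵢ), where nᵢ is the stratum total.
Stratum 1 (Site A): n = 450; a·d/n = 55·40/450 = 4.8889; b·c/n = 323·32/450 = 22.9689
Stratum 2 (Site B): n = 714; a·d/n = 53·230/714 = 17.0728; b·c/n = 305·126/714 = 53.8235
Stratum 3 (Site C): n = 492; a·d/n = 9·282/492 = 5.1585; b·c/n = 70·131/492 = 18.6382
OR_MH = (4.8889 + 17.0728 + 5.1585) / (22.9689 + 53.8235 + 18.6382) = 27.1203 / 95.4306 = 0.28419

0.28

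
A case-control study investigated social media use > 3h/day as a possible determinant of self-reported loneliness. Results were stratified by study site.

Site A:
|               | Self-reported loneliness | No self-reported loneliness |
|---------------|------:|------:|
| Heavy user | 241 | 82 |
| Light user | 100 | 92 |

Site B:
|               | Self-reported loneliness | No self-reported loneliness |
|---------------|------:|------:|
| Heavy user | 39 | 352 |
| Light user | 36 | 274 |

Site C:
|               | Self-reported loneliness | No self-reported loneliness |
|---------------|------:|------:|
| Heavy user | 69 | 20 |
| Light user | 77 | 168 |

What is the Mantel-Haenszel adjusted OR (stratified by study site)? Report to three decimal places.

OR_MH = Σ(aᵢdᵢ/nᵢ) / Σ(bᵢcᵢ/nᵢ), where nᵢ is the stratum total.
Stratum 1 (Site A): n = 515; a·d/n = 241·92/515 = 43.0524; b·c/n = 82·100/515 = 15.9223
Stratum 2 (Site B): n = 701; a·d/n = 39·274/701 = 15.2439; b·c/n = 352·36/701 = 18.0770
Stratum 3 (Site C): n = 334; a·d/n = 69·168/334 = 34.7066; b·c/n = 20·77/334 = 4.6108
OR_MH = (43.0524 + 15.2439 + 34.7066) / (15.9223 + 18.0770 + 4.6108) = 93.0030 / 38.6101 = 2.40877

2.409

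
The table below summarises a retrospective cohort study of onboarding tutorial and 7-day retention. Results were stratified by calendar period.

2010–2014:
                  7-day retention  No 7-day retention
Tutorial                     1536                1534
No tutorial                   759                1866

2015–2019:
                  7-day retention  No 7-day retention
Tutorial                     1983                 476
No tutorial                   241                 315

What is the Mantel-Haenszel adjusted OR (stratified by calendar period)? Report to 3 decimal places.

2.930

OR_MH = Σ(aᵢdᵢ/nᵢ) / Σ(bᵢcᵢ/nᵢ), where nᵢ is the stratum total.
Stratum 1 (2010–2014): n = 5695; a·d/n = 1536·1866/5695 = 503.2794; b·c/n = 1534·759/5695 = 204.4435
Stratum 2 (2015–2019): n = 3015; a·d/n = 1983·315/3015 = 207.1791; b·c/n = 476·241/3015 = 38.0484
OR_MH = (503.2794 + 207.1791) / (204.4435 + 38.0484) = 710.4585 / 242.4920 = 2.92982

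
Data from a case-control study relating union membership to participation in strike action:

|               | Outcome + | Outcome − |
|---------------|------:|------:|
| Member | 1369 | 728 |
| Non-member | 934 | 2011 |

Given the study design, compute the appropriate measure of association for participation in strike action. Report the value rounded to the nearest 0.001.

Cells: a = 1369, b = 728, c = 934, d = 2011.
This is a case-control study: participants were sampled on outcome status, so risks in the source population cannot be estimated directly — relative risk is not valid here. The odds ratio is the appropriate measure.
OR = (a·d)/(b·c) = (1369 × 2011) / (728 × 934) = 2753059 / 679952 = 4.04890

4.049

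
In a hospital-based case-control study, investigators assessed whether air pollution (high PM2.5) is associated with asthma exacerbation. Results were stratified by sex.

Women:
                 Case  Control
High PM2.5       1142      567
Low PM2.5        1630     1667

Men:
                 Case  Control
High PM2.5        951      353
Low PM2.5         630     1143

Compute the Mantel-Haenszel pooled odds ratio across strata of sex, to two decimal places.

OR_MH = Σ(aᵢdᵢ/nᵢ) / Σ(bᵢcᵢ/nᵢ), where nᵢ is the stratum total.
Stratum 1 (Women): n = 5006; a·d/n = 1142·1667/5006 = 380.2865; b·c/n = 567·1630/5006 = 184.6205
Stratum 2 (Men): n = 3077; a·d/n = 951·1143/3077 = 353.2639; b·c/n = 353·630/3077 = 72.2749
OR_MH = (380.2865 + 353.2639) / (184.6205 + 72.2749) = 733.5503 / 256.8954 = 2.85544

2.86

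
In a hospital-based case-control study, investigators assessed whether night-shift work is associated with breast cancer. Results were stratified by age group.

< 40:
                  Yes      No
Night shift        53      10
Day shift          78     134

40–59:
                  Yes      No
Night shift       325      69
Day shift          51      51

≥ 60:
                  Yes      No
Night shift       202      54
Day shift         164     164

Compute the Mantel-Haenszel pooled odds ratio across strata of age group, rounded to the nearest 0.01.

4.62

OR_MH = Σ(aᵢdᵢ/nᵢ) / Σ(bᵢcᵢ/nᵢ), where nᵢ is the stratum total.
Stratum 1 (< 40): n = 275; a·d/n = 53·134/275 = 25.8255; b·c/n = 10·78/275 = 2.8364
Stratum 2 (40–59): n = 496; a·d/n = 325·51/496 = 33.4173; b·c/n = 69·51/496 = 7.0948
Stratum 3 (≥ 60): n = 584; a·d/n = 202·164/584 = 56.7260; b·c/n = 54·164/584 = 15.1644
OR_MH = (25.8255 + 33.4173 + 56.7260) / (2.8364 + 7.0948 + 15.1644) = 115.9688 / 25.0955 = 4.62110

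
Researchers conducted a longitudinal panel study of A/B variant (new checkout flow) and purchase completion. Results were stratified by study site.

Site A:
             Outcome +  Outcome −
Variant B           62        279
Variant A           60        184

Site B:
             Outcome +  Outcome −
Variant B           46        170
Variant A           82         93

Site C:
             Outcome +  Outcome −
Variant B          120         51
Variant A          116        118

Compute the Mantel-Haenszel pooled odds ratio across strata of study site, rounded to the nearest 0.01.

OR_MH = Σ(aᵢdᵢ/nᵢ) / Σ(bᵢcᵢ/nᵢ), where nᵢ is the stratum total.
Stratum 1 (Site A): n = 585; a·d/n = 62·184/585 = 19.5009; b·c/n = 279·60/585 = 28.6154
Stratum 2 (Site B): n = 391; a·d/n = 46·93/391 = 10.9412; b·c/n = 170·82/391 = 35.6522
Stratum 3 (Site C): n = 405; a·d/n = 120·118/405 = 34.9630; b·c/n = 51·116/405 = 14.6074
OR_MH = (19.5009 + 10.9412 + 34.9630) / (28.6154 + 35.6522 + 14.6074) = 65.4050 / 78.8750 = 0.82922

0.83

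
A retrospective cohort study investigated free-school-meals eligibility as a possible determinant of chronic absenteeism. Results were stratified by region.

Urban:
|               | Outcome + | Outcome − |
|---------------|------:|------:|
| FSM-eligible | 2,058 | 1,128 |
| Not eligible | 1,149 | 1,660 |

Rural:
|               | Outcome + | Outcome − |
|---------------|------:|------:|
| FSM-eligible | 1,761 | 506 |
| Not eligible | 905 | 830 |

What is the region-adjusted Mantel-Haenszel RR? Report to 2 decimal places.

1.54

RR_MH = Σ(aᵢ·n₀ᵢ/nᵢ) / Σ(cᵢ·n₁ᵢ/nᵢ), with n₁ᵢ = aᵢ+bᵢ (exposed), n₀ᵢ = cᵢ+dᵢ (unexposed), nᵢ = n₁ᵢ+n₀ᵢ.
Stratum 1 (Urban): n₁ = 3186, n₀ = 2809, n = 5995; a·n₀/n = 2058·2809/5995 = 964.2906; c·n₁/n = 1149·3186/5995 = 610.6279
Stratum 2 (Rural): n₁ = 2267, n₀ = 1735, n = 4002; a·n₀/n = 1761·1735/4002 = 763.4520; c·n₁/n = 905·2267/4002 = 512.6524
RR_MH = (964.2906 + 763.4520) / (610.6279 + 512.6524) = 1727.7426 / 1123.2803 = 1.53812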